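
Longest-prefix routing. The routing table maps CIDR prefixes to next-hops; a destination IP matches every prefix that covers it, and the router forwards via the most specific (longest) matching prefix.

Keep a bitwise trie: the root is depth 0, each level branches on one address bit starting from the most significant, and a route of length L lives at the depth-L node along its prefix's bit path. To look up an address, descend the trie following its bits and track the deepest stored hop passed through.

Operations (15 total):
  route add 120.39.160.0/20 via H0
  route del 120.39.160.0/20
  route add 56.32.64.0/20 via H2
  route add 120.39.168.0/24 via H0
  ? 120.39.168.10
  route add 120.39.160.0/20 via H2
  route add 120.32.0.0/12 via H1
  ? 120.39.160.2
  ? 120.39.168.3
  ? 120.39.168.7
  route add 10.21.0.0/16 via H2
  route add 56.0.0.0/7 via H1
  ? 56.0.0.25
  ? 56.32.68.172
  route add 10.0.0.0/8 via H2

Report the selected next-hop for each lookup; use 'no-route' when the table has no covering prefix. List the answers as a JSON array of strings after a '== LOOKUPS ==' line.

Process each operation:
  + 120.39.160.0/20 (H0) depth=20
  - 120.39.160.0/20 clear@20
  + 56.32.64.0/20 (H2) depth=20
  + 120.39.168.0/24 (H0) depth=24
  Q 120.39.168.10: descend 011110000010011110101000 ; hops seen [H0] ; pick H0
  + 120.39.160.0/20 (H2) depth=20
  + 120.32.0.0/12 (H1) depth=12
  Q 120.39.160.2: descend 01111000001001111010 ; hops seen [H1,H2] ; pick H2
  Q 120.39.168.3: descend 011110000010011110101000 ; hops seen [H1,H2,H0] ; pick H0
  Q 120.39.168.7: descend 011110000010011110101000 ; hops seen [H1,H2,H0] ; pick H0
  + 10.21.0.0/16 (H2) depth=16
  + 56.0.0.0/7 (H1) depth=7
  Q 56.0.0.25: descend 0011100000 ; hops seen [H1] ; pick H1
  Q 56.32.68.172: descend 00111000001000000100 ; hops seen [H1,H2] ; pick H2
  + 10.0.0.0/8 (H2) depth=8

== LOOKUPS ==
["H0","H2","H0","H0","H1","H2"]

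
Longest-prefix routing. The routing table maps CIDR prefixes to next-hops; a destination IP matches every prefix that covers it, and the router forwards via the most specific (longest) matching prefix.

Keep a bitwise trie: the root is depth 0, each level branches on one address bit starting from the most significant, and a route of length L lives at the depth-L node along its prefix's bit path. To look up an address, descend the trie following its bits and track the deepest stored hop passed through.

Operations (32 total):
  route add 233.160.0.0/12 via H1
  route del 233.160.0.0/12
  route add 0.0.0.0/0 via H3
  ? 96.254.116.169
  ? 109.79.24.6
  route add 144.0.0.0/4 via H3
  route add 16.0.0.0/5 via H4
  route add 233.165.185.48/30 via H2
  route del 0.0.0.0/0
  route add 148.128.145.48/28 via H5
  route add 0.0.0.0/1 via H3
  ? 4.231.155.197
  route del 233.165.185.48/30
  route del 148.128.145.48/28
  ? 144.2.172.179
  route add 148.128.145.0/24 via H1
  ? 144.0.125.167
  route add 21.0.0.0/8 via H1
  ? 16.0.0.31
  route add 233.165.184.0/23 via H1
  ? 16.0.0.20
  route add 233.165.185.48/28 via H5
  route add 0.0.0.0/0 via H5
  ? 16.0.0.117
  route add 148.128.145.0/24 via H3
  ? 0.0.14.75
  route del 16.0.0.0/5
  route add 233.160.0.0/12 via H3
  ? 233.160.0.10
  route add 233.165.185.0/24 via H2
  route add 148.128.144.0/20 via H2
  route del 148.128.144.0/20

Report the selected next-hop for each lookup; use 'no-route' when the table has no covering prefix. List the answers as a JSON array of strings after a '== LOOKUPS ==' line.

Apply in order:
  + 233.160.0.0/12 (H1) depth=12
  del 233.160.0.0/12 (clear depth 12)
  + 0.0.0.0/0 (H3) depth=0
  Q 96.254.116.169: descend ε ; hops seen [H3] ; pick H3
  Q 109.79.24.6: descend ε ; hops seen [H3] ; pick H3
  + 144.0.0.0/4 (H3) depth=4
  + 16.0.0.0/5 (H4) depth=5
  + 233.165.185.48/30 (H2) depth=30
  del 0.0.0.0/0 (clear depth 0)
  + 148.128.145.48/28 (H5) depth=28
  + 0.0.0.0/1 (H3) depth=1
  Q 4.231.155.197: descend 000 ; hops seen [H3] ; pick H3
  del 233.165.185.48/30 (clear depth 30)
  del 148.128.145.48/28 (clear depth 28)
  Q 144.2.172.179: descend 10010 ; hops seen [H3] ; pick H3
  + 148.128.145.0/24 (H1) depth=24
  Q 144.0.125.167: descend 10010 ; hops seen [H3] ; pick H3
  + 21.0.0.0/8 (H1) depth=8
  Q 16.0.0.31: descend 00010 ; hops seen [H3,H4] ; pick H4
  + 233.165.184.0/23 (H1) depth=23
  Q 16.0.0.20: descend 00010 ; hops seen [H3,H4] ; pick H4
  + 233.165.185.48/28 (H5) depth=28
  + 0.0.0.0/0 (H5) depth=0
  Q 16.0.0.117: descend 00010 ; hops seen [H5,H3,H4] ; pick H4
  + 148.128.145.0/24 (H3) depth=24
  Q 0.0.14.75: descend 000 ; hops seen [H5,H3] ; pick H3
  del 16.0.0.0/5 (clear depth 5)
  + 233.160.0.0/12 (H3) depth=12
  Q 233.160.0.10: descend 1110100110100 ; hops seen [H5,H3] ; pick H3
  + 233.165.185.0/24 (H2) depth=24
  + 148.128.144.0/20 (H2) depth=20
  del 148.128.144.0/20 (clear depth 20)

== LOOKUPS ==
["H3","H3","H3","H3","H3","H4","H4","H4","H3","H3"]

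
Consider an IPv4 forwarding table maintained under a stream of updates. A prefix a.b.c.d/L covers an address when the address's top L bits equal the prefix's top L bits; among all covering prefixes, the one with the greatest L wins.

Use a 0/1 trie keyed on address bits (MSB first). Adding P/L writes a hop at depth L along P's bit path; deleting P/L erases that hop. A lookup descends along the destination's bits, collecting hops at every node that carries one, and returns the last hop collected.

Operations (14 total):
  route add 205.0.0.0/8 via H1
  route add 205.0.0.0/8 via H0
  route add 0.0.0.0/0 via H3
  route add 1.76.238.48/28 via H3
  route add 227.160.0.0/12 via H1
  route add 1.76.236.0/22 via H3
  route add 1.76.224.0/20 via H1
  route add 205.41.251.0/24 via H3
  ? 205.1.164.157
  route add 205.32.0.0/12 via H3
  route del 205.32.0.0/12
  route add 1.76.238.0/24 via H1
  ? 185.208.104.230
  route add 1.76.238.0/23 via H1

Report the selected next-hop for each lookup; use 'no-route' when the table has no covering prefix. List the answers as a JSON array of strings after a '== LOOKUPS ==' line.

Trace:
  add 205.0.0.0/8 -> H1 at depth 8
  add 205.0.0.0/8 -> H0 at depth 8
  add 0.0.0.0/0 -> H3 at depth 0
  add 1.76.238.48/28 -> H3 at depth 28
  add 227.160.0.0/12 -> H1 at depth 12
  add 1.76.236.0/22 -> H3 at depth 22
  add 1.76.224.0/20 -> H1 at depth 20
  add 205.41.251.0/24 -> H3 at depth 24
  ? 205.1.164.157  path d0:H3→d1:-→d2:-→d3:-→d4:-→d5:-→d6:-→d7:-→d8:H0→d9:-→d10:-  best=H0
  add 205.32.0.0/12 -> H3 at depth 12
  del 205.32.0.0/12 (clear depth 12)
  add 1.76.238.0/24 -> H1 at depth 24
  ? 185.208.104.230  path d0:H3→d1:-  best=H3
  add 1.76.238.0/23 -> H1 at depth 23

== LOOKUPS ==
["H0","H3"]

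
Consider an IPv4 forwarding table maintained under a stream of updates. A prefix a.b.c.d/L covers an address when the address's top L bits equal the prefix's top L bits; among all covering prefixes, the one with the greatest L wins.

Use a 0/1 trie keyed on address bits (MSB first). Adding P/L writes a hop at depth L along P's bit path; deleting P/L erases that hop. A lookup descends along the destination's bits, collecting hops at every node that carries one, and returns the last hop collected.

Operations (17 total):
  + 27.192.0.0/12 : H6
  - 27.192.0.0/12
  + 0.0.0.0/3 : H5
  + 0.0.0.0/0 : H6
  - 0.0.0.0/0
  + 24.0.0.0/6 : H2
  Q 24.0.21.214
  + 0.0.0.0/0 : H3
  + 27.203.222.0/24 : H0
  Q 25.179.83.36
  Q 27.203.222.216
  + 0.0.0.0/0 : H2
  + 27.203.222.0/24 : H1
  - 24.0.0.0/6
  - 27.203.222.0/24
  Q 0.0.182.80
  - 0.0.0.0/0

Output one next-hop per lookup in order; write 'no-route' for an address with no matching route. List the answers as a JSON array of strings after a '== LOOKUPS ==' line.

Apply in order:
  add 27.192.0.0/12 -> H6 at depth 12
  - 27.192.0.0/12 clear@12
  add 0.0.0.0/3 -> H5 at depth 3
  add 0.0.0.0/0 -> H6 at depth 0
  - 0.0.0.0/0 clear@0
  add 24.0.0.0/6 -> H2 at depth 6
  ? 24.0.21.214  path d0:-→d1:-→d2:-→d3:H5→d4:-→d5:-→d6:H2  best=H2
  add 0.0.0.0/0 -> H3 at depth 0
  add 27.203.222.0/24 -> H0 at depth 24
  ? 25.179.83.36  path d0:H3→d1:-→d2:-→d3:H5→d4:-→d5:-→d6:H2  best=H2
  ? 27.203.222.216  path d0:H3→d1:-→d2:-→d3:H5→d4:-→d5:-→d6:H2→d7:-→d8:-→d9:-→d10:-→d11:-→d12:-→d13:-→d14:-→d15:-→d16:-→d17:-→d18:-→d19:-→d20:-→d21:-→d22:-→d23:-→d24:H0  best=H0
  add 0.0.0.0/0 -> H2 at depth 0
  add 27.203.222.0/24 -> H1 at depth 24
  - 24.0.0.0/6 clear@6
  - 27.203.222.0/24 clear@24
  ? 0.0.182.80  path d0:H2→d1:-→d2:-→d3:H5  best=H5
  - 0.0.0.0/0 clear@0

== LOOKUPS ==
["H2","H2","H0","H5"]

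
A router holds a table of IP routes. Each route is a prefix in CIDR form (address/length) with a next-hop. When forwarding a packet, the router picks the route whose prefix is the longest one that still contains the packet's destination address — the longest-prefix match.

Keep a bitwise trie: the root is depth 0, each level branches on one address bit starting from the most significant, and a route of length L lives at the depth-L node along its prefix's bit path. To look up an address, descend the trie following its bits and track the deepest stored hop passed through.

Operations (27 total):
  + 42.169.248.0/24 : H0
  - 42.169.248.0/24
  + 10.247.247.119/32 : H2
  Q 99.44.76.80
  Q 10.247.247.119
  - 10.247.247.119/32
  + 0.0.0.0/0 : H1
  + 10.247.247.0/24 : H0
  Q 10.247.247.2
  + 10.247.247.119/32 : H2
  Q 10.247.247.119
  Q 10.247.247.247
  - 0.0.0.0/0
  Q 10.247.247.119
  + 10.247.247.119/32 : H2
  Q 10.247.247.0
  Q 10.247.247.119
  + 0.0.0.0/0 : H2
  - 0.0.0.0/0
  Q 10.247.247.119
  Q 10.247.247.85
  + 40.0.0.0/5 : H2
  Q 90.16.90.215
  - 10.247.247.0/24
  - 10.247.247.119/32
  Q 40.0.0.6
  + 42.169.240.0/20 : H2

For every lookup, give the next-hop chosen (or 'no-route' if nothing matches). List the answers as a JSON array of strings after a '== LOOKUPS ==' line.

Apply in order:
  add 42.169.248.0/24 -> H0 at depth 24
  del 42.169.248.0/24 (clear depth 24)
  add 10.247.247.119/32 -> H2 at depth 32
  lookup 99.44.76.80: bits 0 walk d0:-→d1:- -> no-route
  lookup 10.247.247.119: bits 00001010111101111111011101110111 walk d0:-→d1:-→d2:-→d3:-→d4:-→d5:-→d6:-→d7:-→d8:-→d9:-→d10:-→d11:-→d12:-→d13:-→d14:-→d15:-→d16:-→d17:-→d18:-→d19:-→d20:-→d21:-→d22:-→d23:-→d24:-→d25:-→d26:-→d27:-→d28:-→d29:-→d30:-→d31:-→d32:H2 -> H2
  del 10.247.247.119/32 (clear depth 32)
  add 0.0.0.0/0 -> H1 at depth 0
  add 10.247.247.0/24 -> H0 at depth 24
  lookup 10.247.247.2: bits 0000101011110111111101110 walk d0:H1→d1:-→d2:-→d3:-→d4:-→d5:-→d6:-→d7:-→d8:-→d9:-→d10:-→d11:-→d12:-→d13:-→d14:-→d15:-→d16:-→d17:-→d18:-→d19:-→d20:-→d21:-→d22:-→d23:-→d24:H0→d25:- -> H0
  add 10.247.247.119/32 -> H2 at depth 32
  lookup 10.247.247.119: bits 00001010111101111111011101110111 walk d0:H1→d1:-→d2:-→d3:-→d4:-→d5:-→d6:-→d7:-→d8:-→d9:-→d10:-→d11:-→d12:-→d13:-→d14:-→d15:-→d16:-→d17:-→d18:-→d19:-→d20:-→d21:-→d22:-→d23:-→d24:H0→d25:-→d26:-→d27:-→d28:-→d29:-→d30:-→d31:-→d32:H2 -> H2
  lookup 10.247.247.247: bits 000010101111011111110111 walk d0:H1→d1:-→d2:-→d3:-→d4:-→d5:-→d6:-→d7:-→d8:-→d9:-→d10:-→d11:-→d12:-→d13:-→d14:-→d15:-→d16:-→d17:-→d18:-→d19:-→d20:-→d21:-→d22:-→d23:-→d24:H0 -> H0
  del 0.0.0.0/0 (clear depth 0)
  lookup 10.247.247.119: bits 00001010111101111111011101110111 walk d0:-→d1:-→d2:-→d3:-→d4:-→d5:-→d6:-→d7:-→d8:-→d9:-→d10:-→d11:-→d12:-→d13:-→d14:-→d15:-→d16:-→d17:-→d18:-→d19:-→d20:-→d21:-→d22:-→d23:-→d24:H0→d25:-→d26:-→d27:-→d28:-→d29:-→d30:-→d31:-→d32:H2 -> H2
  add 10.247.247.119/32 -> H2 at depth 32
  lookup 10.247.247.0: bits 0000101011110111111101110 walk d0:-→d1:-→d2:-→d3:-→d4:-→d5:-→d6:-→d7:-→d8:-→d9:-→d10:-→d11:-→d12:-→d13:-→d14:-→d15:-→d16:-→d17:-→d18:-→d19:-→d20:-→d21:-→d22:-→d23:-→d24:H0→d25:- -> H0
  lookup 10.247.247.119: bits 00001010111101111111011101110111 walk d0:-→d1:-→d2:-→d3:-→d4:-→d5:-→d6:-→d7:-→d8:-→d9:-→d10:-→d11:-→d12:-→d13:-→d14:-→d15:-→d16:-→d17:-→d18:-→d19:-→d20:-→d21:-→d22:-→d23:-→d24:H0→d25:-→d26:-→d27:-→d28:-→d29:-→d30:-→d31:-→d32:H2 -> H2
  add 0.0.0.0/0 -> H2 at depth 0
  del 0.0.0.0/0 (clear depth 0)
  lookup 10.247.247.119: bits 00001010111101111111011101110111 walk d0:-→d1:-→d2:-→d3:-→d4:-→d5:-→d6:-→d7:-→d8:-→d9:-→d10:-→d11:-→d12:-→d13:-→d14:-→d15:-→d16:-→d17:-→d18:-→d19:-→d20:-→d21:-→d22:-→d23:-→d24:H0→d25:-→d26:-→d27:-→d28:-→d29:-→d30:-→d31:-→d32:H2 -> H2
  lookup 10.247.247.85: bits 00001010111101111111011101 walk d0:-→d1:-→d2:-→d3:-→d4:-→d5:-→d6:-→d7:-→d8:-→d9:-→d10:-→d11:-→d12:-→d13:-→d14:-→d15:-→d16:-→d17:-→d18:-→d19:-→d20:-→d21:-→d22:-→d23:-→d24:H0→d25:-→d26:- -> H0
  add 40.0.0.0/5 -> H2 at depth 5
  lookup 90.16.90.215: bits 0 walk d0:-→d1:- -> no-route
  del 10.247.247.0/24 (clear depth 24)
  del 10.247.247.119/32 (clear depth 32)
  lookup 40.0.0.6: bits 001010 walk d0:-→d1:-→d2:-→d3:-→d4:-→d5:H2→d6:- -> H2
  add 42.169.240.0/20 -> H2 at depth 20

== LOOKUPS ==
["no-route","H2","H0","H2","H0","H2","H0","H2","H2","H0","no-route","H2"]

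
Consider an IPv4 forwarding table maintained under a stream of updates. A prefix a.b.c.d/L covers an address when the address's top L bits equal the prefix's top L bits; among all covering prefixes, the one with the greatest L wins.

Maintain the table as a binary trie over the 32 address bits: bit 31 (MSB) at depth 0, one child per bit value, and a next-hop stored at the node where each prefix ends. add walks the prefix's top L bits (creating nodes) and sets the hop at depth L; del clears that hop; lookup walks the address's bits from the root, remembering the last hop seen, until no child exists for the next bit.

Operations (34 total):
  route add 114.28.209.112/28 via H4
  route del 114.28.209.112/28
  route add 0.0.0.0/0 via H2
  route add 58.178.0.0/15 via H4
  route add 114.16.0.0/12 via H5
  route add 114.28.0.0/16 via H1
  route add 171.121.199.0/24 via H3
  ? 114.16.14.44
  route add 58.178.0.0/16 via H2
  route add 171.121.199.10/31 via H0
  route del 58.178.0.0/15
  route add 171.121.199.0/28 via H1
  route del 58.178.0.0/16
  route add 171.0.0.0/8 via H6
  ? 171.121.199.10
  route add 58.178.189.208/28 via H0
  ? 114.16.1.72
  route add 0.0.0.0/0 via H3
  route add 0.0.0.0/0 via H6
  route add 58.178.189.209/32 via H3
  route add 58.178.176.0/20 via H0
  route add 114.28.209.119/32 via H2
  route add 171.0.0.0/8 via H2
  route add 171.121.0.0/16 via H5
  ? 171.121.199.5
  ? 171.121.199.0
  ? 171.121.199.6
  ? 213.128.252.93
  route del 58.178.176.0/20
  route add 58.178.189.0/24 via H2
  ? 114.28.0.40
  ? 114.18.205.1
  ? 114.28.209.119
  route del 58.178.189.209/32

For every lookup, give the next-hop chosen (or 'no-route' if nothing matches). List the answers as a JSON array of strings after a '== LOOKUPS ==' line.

Process each operation:
  + 114.28.209.112/28 (H4) depth=28
  del 114.28.209.112/28 (clear depth 28)
  + 0.0.0.0/0 (H2) depth=0
  + 58.178.0.0/15 (H4) depth=15
  + 114.16.0.0/12 (H5) depth=12
  + 114.28.0.0/16 (H1) depth=16
  + 171.121.199.0/24 (H3) depth=24
  ? 114.16.14.44  path d0:H2→d1:-→d2:-→d3:-→d4:-→d5:-→d6:-→d7:-→d8:-→d9:-→d10:-→d11:-→d12:H5  best=H5
  + 58.178.0.0/16 (H2) depth=16
  + 171.121.199.10/31 (H0) depth=31
  del 58.178.0.0/15 (clear depth 15)
  + 171.121.199.0/28 (H1) depth=28
  del 58.178.0.0/16 (clear depth 16)
  + 171.0.0.0/8 (H6) depth=8
  ? 171.121.199.10  path d0:H2→d1:-→d2:-→d3:-→d4:-→d5:-→d6:-→d7:-→d8:H6→d9:-→d10:-→d11:-→d12:-→d13:-→d14:-→d15:-→d16:-→d17:-→d18:-→d19:-→d20:-→d21:-→d22:-→d23:-→d24:H3→d25:-→d26:-→d27:-→d28:H1→d29:-→d30:-→d31:H0  best=H0
  + 58.178.189.208/28 (H0) depth=28
  ? 114.16.1.72  path d0:H2→d1:-→d2:-→d3:-→d4:-→d5:-→d6:-→d7:-→d8:-→d9:-→d10:-→d11:-→d12:H5  best=H5
  + 0.0.0.0/0 (H3) depth=0
  + 0.0.0.0/0 (H6) depth=0
  + 58.178.189.209/32 (H3) depth=32
  + 58.178.176.0/20 (H0) depth=20
  + 114.28.209.119/32 (H2) depth=32
  + 171.0.0.0/8 (H2) depth=8
  + 171.121.0.0/16 (H5) depth=16
  ? 171.121.199.5  path d0:H6→d1:-→d2:-→d3:-→d4:-→d5:-→d6:-→d7:-→d8:H2→d9:-→d10:-→d11:-→d12:-→d13:-→d14:-→d15:-→d16:H5→d17:-→d18:-→d19:-→d20:-→d21:-→d22:-→d23:-→d24:H3→d25:-→d26:-→d27:-→d28:H1  best=H1
  ? 171.121.199.0  path d0:H6→d1:-→d2:-→d3:-→d4:-→d5:-→d6:-→d7:-→d8:H2→d9:-→d10:-→d11:-→d12:-→d13:-→d14:-→d15:-→d16:H5→d17:-→d18:-→d19:-→d20:-→d21:-→d22:-→d23:-→d24:H3→d25:-→d26:-→d27:-→d28:H1  best=H1
  ? 171.121.199.6  path d0:H6→d1:-→d2:-→d3:-→d4:-→d5:-→d6:-→d7:-→d8:H2→d9:-→d10:-→d11:-→d12:-→d13:-→d14:-→d15:-→d16:H5→d17:-→d18:-→d19:-→d20:-→d21:-→d22:-→d23:-→d24:H3→d25:-→d26:-→d27:-→d28:H1  best=H1
  ? 213.128.252.93  path d0:H6→d1:-  best=H6
  del 58.178.176.0/20 (clear depth 20)
  + 58.178.189.0/24 (H2) depth=24
  ? 114.28.0.40  path d0:H6→d1:-→d2:-→d3:-→d4:-→d5:-→d6:-→d7:-→d8:-→d9:-→d10:-→d11:-→d12:H5→d13:-→d14:-→d15:-→d16:H1  best=H1
  ? 114.18.205.1  path d0:H6→d1:-→d2:-→d3:-→d4:-→d5:-→d6:-→d7:-→d8:-→d9:-→d10:-→d11:-→d12:H5  best=H5
  ? 114.28.209.119  path d0:H6→d1:-→d2:-→d3:-→d4:-→d5:-→d6:-→d7:-→d8:-→d9:-→d10:-→d11:-→d12:H5→d13:-→d14:-→d15:-→d16:H1→d17:-→d18:-→d19:-→d20:-→d21:-→d22:-→d23:-→d24:-→d25:-→d26:-→d27:-→d28:-→d29:-→d30:-→d31:-→d32:H2  best=H2
  del 58.178.189.209/32 (clear depth 32)

== LOOKUPS ==
["H5","H0","H5","H1","H1","H1","H6","H1","H5","H2"]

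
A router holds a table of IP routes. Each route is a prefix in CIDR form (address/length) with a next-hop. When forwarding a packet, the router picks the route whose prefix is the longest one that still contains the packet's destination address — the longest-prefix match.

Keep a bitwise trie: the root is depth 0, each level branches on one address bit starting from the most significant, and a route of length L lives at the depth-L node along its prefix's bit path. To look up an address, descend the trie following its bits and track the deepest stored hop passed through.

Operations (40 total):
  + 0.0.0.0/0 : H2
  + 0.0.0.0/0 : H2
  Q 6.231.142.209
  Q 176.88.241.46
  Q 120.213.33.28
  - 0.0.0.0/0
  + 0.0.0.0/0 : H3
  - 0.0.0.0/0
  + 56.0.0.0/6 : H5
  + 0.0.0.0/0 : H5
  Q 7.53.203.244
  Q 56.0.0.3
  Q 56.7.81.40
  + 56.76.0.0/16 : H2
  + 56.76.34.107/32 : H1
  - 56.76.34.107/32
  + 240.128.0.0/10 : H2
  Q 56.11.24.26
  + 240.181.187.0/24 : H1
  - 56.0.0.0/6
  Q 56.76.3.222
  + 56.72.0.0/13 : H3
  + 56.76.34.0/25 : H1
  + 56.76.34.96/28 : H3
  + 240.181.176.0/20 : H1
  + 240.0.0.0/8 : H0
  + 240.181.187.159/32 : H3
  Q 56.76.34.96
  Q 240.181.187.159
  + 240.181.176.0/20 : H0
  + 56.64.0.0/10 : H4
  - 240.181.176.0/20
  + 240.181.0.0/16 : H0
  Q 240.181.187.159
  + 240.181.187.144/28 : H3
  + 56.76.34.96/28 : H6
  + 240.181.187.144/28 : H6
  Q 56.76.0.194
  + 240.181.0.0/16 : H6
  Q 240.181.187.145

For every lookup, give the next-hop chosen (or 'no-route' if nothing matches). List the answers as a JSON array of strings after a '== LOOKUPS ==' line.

Process each operation:
  add 0.0.0.0/0 -> H2 at depth 0
  add 0.0.0.0/0 -> H2 at depth 0
  Q 6.231.142.209: descend ε ; hops seen [H2] ; pick H2
  Q 176.88.241.46: descend ε ; hops seen [H2] ; pick H2
  Q 120.213.33.28: descend ε ; hops seen [H2] ; pick H2
  - 0.0.0.0/0 clear@0
  add 0.0.0.0/0 -> H3 at depth 0
  - 0.0.0.0/0 clear@0
  add 56.0.0.0/6 -> H5 at depth 6
  add 0.0.0.0/0 -> H5 at depth 0
  Q 7.53.203.244: descend 00 ; hops seen [H5] ; pick H5
  Q 56.0.0.3: descend 001110 ; hops seen [H5,H5] ; pick H5
  Q 56.7.81.40: descend 001110 ; hops seen [H5,H5] ; pick H5
  add 56.76.0.0/16 -> H2 at depth 16
  add 56.76.34.107/32 -> H1 at depth 32
  - 56.76.34.107/32 clear@32
  add 240.128.0.0/10 -> H2 at depth 10
  Q 56.11.24.26: descend 001110000 ; hops seen [H5,H5] ; pick H5
  add 240.181.187.0/24 -> H1 at depth 24
  - 56.0.0.0/6 clear@6
  Q 56.76.3.222: descend 001110000100110000 ; hops seen [H5,H2] ; pick H2
  add 56.72.0.0/13 -> H3 at depth 13
  add 56.76.34.0/25 -> H1 at depth 25
  add 56.76.34.96/28 -> H3 at depth 28
  add 240.181.176.0/20 -> H1 at depth 20
  add 240.0.0.0/8 -> H0 at depth 8
  add 240.181.187.159/32 -> H3 at depth 32
  Q 56.76.34.96: descend 0011100001001100001000100110 ; hops seen [H5,H3,H2,H1,H3] ; pick H3
  Q 240.181.187.159: descend 11110000101101011011101110011111 ; hops seen [H5,H0,H2,H1,H1,H3] ; pick H3
  add 240.181.176.0/20 -> H0 at depth 20
  add 56.64.0.0/10 -> H4 at depth 10
  - 240.181.176.0/20 clear@20
  add 240.181.0.0/16 -> H0 at depth 16
  Q 240.181.187.159: descend 11110000101101011011101110011111 ; hops seen [H5,H0,H2,H0,H1,H3] ; pick H3
  add 240.181.187.144/28 -> H3 at depth 28
  add 56.76.34.96/28 -> H6 at depth 28
  add 240.181.187.144/28 -> H6 at depth 28
  Q 56.76.0.194: descend 001110000100110000 ; hops seen [H5,H4,H3,H2] ; pick H2
  add 240.181.0.0/16 -> H6 at depth 16
  Q 240.181.187.145: descend 1111000010110101101110111001 ; hops seen [H5,H0,H2,H6,H1,H6] ; pick H6

== LOOKUPS ==
["H2","H2","H2","H5","H5","H5","H5","H2","H3","H3","H3","H2","H6"]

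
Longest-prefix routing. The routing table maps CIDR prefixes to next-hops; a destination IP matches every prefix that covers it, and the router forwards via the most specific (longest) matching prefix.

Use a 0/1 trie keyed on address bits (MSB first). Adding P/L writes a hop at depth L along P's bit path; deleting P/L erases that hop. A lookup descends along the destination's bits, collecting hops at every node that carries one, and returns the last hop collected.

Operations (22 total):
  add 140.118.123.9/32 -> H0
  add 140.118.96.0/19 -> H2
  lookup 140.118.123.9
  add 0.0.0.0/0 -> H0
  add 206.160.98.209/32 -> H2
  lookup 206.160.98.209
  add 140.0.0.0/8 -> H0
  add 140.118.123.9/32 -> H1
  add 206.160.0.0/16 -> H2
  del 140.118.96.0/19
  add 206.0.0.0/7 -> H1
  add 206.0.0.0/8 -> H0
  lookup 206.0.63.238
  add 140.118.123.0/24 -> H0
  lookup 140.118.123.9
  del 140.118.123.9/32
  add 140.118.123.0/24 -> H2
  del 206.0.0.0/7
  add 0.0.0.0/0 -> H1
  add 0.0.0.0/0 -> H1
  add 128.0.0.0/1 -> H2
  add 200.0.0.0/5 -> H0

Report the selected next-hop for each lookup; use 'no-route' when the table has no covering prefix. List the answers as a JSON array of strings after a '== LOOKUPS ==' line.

Process each operation:
  add 140.118.123.9/32 -> H0 at depth 32
  add 140.118.96.0/19 -> H2 at depth 19
  Q 140.118.123.9: descend 10001100011101100111101100001001 ; hops seen [H2,H0] ; pick H0
  add 0.0.0.0/0 -> H0 at depth 0
  add 206.160.98.209/32 -> H2 at depth 32
  Q 206.160.98.209: descend 11001110101000000110001011010001 ; hops seen [H0,H2] ; pick H2
  add 140.0.0.0/8 -> H0 at depth 8
  add 140.118.123.9/32 -> H1 at depth 32
  add 206.160.0.0/16 -> H2 at depth 16
  - 140.118.96.0/19 clear@19
  add 206.0.0.0/7 -> H1 at depth 7
  add 206.0.0.0/8 -> H0 at depth 8
  Q 206.0.63.238: descend 11001110 ; hops seen [H0,H1,H0] ; pick H0
  add 140.118.123.0/24 -> H0 at depth 24
  Q 140.118.123.9: descend 10001100011101100111101100001001 ; hops seen [H0,H0,H0,H1] ; pick H1
  - 140.118.123.9/32 clear@32
  add 140.118.123.0/24 -> H2 at depth 24
  - 206.0.0.0/7 clear@7
  add 0.0.0.0/0 -> H1 at depth 0
  add 0.0.0.0/0 -> H1 at depth 0
  add 128.0.0.0/1 -> H2 at depth 1
  add 200.0.0.0/5 -> H0 at depth 5

== LOOKUPS ==
["H0","H2","H0","H1"]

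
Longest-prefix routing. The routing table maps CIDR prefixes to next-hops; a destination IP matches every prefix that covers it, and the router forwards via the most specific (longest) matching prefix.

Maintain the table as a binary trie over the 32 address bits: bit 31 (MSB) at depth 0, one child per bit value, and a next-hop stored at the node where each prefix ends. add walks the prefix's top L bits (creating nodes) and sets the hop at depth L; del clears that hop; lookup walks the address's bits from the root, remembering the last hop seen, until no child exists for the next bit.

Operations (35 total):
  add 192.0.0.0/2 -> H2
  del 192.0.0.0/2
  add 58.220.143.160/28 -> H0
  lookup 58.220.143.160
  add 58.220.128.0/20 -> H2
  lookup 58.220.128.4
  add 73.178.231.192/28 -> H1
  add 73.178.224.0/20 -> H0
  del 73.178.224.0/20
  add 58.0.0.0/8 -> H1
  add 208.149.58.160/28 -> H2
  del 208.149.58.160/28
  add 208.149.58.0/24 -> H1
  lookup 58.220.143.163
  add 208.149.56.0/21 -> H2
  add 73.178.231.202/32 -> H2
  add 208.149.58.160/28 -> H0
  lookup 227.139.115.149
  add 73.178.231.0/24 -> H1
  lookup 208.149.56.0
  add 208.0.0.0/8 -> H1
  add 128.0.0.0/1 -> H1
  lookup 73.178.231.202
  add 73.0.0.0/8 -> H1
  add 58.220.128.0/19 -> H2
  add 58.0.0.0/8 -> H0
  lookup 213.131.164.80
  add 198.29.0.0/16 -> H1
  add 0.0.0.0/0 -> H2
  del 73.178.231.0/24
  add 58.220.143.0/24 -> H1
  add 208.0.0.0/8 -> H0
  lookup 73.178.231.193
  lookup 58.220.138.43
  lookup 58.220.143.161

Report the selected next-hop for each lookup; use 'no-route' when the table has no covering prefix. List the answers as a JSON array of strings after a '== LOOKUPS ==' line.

Trace:
  + 192.0.0.0/2 (H2) depth=2
  del 192.0.0.0/2 (clear depth 2)
  + 58.220.143.160/28 (H0) depth=28
  lookup 58.220.143.160: bits 0011101011011100100011111010 walk d0:-→d1:-→d2:-→d3:-→d4:-→d5:-→d6:-→d7:-→d8:-→d9:-→d10:-→d11:-→d12:-→d13:-→d14:-→d15:-→d16:-→d17:-→d18:-→d19:-→d20:-→d21:-→d22:-→d23:-→d24:-→d25:-→d26:-→d27:-→d28:H0 -> H0
  + 58.220.128.0/20 (H2) depth=20
  lookup 58.220.128.4: bits 00111010110111001000 walk d0:-→d1:-→d2:-→d3:-→d4:-→d5:-→d6:-→d7:-→d8:-→d9:-→d10:-→d11:-→d12:-→d13:-→d14:-→d15:-→d16:-→d17:-→d18:-→d19:-→d20:H2 -> H2
  + 73.178.231.192/28 (H1) depth=28
  + 73.178.224.0/20 (H0) depth=20
  del 73.178.224.0/20 (clear depth 20)
  + 58.0.0.0/8 (H1) depth=8
  + 208.149.58.160/28 (H2) depth=28
  del 208.149.58.160/28 (clear depth 28)
  + 208.149.58.0/24 (H1) depth=24
  lookup 58.220.143.163: bits 0011101011011100100011111010 walk d0:-→d1:-→d2:-→d3:-→d4:-→d5:-→d6:-→d7:-→d8:H1→d9:-→d10:-→d11:-→d12:-→d13:-→d14:-→d15:-→d16:-→d17:-→d18:-→d19:-→d20:H2→d21:-→d22:-→d23:-→d24:-→d25:-→d26:-→d27:-→d28:H0 -> H0
  + 208.149.56.0/21 (H2) depth=21
  + 73.178.231.202/32 (H2) depth=32
  + 208.149.58.160/28 (H0) depth=28
  lookup 227.139.115.149: bits 11 walk d0:-→d1:-→d2:- -> no-route
  + 73.178.231.0/24 (H1) depth=24
  lookup 208.149.56.0: bits 1101000010010101001110 walk d0:-→d1:-→d2:-→d3:-→d4:-→d5:-→d6:-→d7:-→d8:-→d9:-→d10:-→d11:-→d12:-→d13:-→d14:-→d15:-→d16:-→d17:-→d18:-→d19:-→d20:-→d21:H2→d22:- -> H2
  + 208.0.0.0/8 (H1) depth=8
  + 128.0.0.0/1 (H1) depth=1
  lookup 73.178.231.202: bits 01001001101100101110011111001010 walk d0:-→d1:-→d2:-→d3:-→d4:-→d5:-→d6:-→d7:-→d8:-→d9:-→d10:-→d11:-→d12:-→d13:-→d14:-→d15:-→d16:-→d17:-→d18:-→d19:-→d20:-→d21:-→d22:-→d23:-→d24:H1→d25:-→d26:-→d27:-→d28:H1→d29:-→d30:-→d31:-→d32:H2 -> H2
  + 73.0.0.0/8 (H1) depth=8
  + 58.220.128.0/19 (H2) depth=19
  + 58.0.0.0/8 (H0) depth=8
  lookup 213.131.164.80: bits 11010 walk d0:-→d1:H1→d2:-→d3:-→d4:-→d5:- -> H1
  + 198.29.0.0/16 (H1) depth=16
  + 0.0.0.0/0 (H2) depth=0
  del 73.178.231.0/24 (clear depth 24)
  + 58.220.143.0/24 (H1) depth=24
  + 208.0.0.0/8 (H0) depth=8
  lookup 73.178.231.193: bits 0100100110110010111001111100 walk d0:H2→d1:-→d2:-→d3:-→d4:-→d5:-→d6:-→d7:-→d8:H1→d9:-→d10:-→d11:-→d12:-→d13:-→d14:-→d15:-→d16:-→d17:-→d18:-→d19:-→d20:-→d21:-→d22:-→d23:-→d24:-→d25:-→d26:-→d27:-→d28:H1 -> H1
  lookup 58.220.138.43: bits 001110101101110010001 walk d0:H2→d1:-→d2:-→d3:-→d4:-→d5:-→d6:-→d7:-→d8:H0→d9:-→d10:-→d11:-→d12:-→d13:-→d14:-→d15:-→d16:-→d17:-→d18:-→d19:H2→d20:H2→d21:- -> H2
  lookup 58.220.143.161: bits 0011101011011100100011111010 walk d0:H2→d1:-→d2:-→d3:-→d4:-→d5:-→d6:-→d7:-→d8:H0→d9:-→d10:-→d11:-→d12:-→d13:-→d14:-→d15:-→d16:-→d17:-→d18:-→d19:H2→d20:H2→d21:-→d22:-→d23:-→d24:H1→d25:-→d26:-→d27:-→d28:H0 -> H0

== LOOKUPS ==
["H0","H2","H0","no-route","H2","H2","H1","H1","H2","H0"]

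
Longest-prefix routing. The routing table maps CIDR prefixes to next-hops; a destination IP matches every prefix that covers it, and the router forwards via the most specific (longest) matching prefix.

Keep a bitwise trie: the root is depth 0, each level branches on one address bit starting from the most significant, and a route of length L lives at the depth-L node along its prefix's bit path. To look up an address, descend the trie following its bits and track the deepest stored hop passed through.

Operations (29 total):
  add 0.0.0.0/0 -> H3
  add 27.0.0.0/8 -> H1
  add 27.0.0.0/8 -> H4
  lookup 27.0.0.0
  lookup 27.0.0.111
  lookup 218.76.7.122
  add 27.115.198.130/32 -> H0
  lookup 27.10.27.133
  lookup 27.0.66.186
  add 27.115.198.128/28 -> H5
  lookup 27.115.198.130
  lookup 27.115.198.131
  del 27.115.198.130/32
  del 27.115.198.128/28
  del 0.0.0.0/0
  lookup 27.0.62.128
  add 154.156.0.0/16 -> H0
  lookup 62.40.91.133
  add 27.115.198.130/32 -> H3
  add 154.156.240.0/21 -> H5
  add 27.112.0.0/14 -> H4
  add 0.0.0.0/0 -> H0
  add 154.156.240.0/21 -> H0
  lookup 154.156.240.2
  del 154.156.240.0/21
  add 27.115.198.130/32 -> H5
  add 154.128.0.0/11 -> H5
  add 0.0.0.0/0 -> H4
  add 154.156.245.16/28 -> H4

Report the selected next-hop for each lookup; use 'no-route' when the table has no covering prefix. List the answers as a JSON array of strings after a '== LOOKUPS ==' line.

Apply in order:
  add 0.0.0.0/0 -> H3 at depth 0
  add 27.0.0.0/8 -> H1 at depth 8
  add 27.0.0.0/8 -> H4 at depth 8
  lookup 27.0.0.0: bits 00011011 walk d0:H3→d1:-→d2:-→d3:-→d4:-→d5:-→d6:-→d7:-→d8:H4 -> H4
  lookup 27.0.0.111: bits 00011011 walk d0:H3→d1:-→d2:-→d3:-→d4:-→d5:-→d6:-→d7:-→d8:H4 -> H4
  lookup 218.76.7.122: bits ε walk d0:H3 -> H3
  add 27.115.198.130/32 -> H0 at depth 32
  lookup 27.10.27.133: bits 000110110 walk d0:H3→d1:-→d2:-→d3:-→d4:-→d5:-→d6:-→d7:-→d8:H4→d9:- -> H4
  lookup 27.0.66.186: bits 000110110 walk d0:H3→d1:-→d2:-→d3:-→d4:-→d5:-→d6:-→d7:-→d8:H4→d9:- -> H4
  add 27.115.198.128/28 -> H5 at depth 28
  lookup 27.115.198.130: bits 00011011011100111100011010000010 walk d0:H3→d1:-→d2:-→d3:-→d4:-→d5:-→d6:-→d7:-→d8:H4→d9:-→d10:-→d11:-→d12:-→d13:-→d14:-→d15:-→d16:-→d17:-→d18:-→d19:-→d20:-→d21:-→d22:-→d23:-→d24:-→d25:-→d26:-→d27:-→d28:H5→d29:-→d30:-→d31:-→d32:H0 -> H0
  lookup 27.115.198.131: bits 0001101101110011110001101000001 walk d0:H3→d1:-→d2:-→d3:-→d4:-→d5:-→d6:-→d7:-→d8:H4→d9:-→d10:-→d11:-→d12:-→d13:-→d14:-→d15:-→d16:-→d17:-→d18:-→d19:-→d20:-→d21:-→d22:-→d23:-→d24:-→d25:-→d26:-→d27:-→d28:H5→d29:-→d30:-→d31:- -> H5
  - 27.115.198.130/32 clear@32
  - 27.115.198.128/28 clear@28
  - 0.0.0.0/0 clear@0
  lookup 27.0.62.128: bits 000110110 walk d0:-→d1:-→d2:-→d3:-→d4:-→d5:-→d6:-→d7:-→d8:H4→d9:- -> H4
  add 154.156.0.0/16 -> H0 at depth 16
  lookup 62.40.91.133: bits 00 walk d0:-→d1:-→d2:- -> no-route
  add 27.115.198.130/32 -> H3 at depth 32
  add 154.156.240.0/21 -> H5 at depth 21
  add 27.112.0.0/14 -> H4 at depth 14
  add 0.0.0.0/0 -> H0 at depth 0
  add 154.156.240.0/21 -> H0 at depth 21
  lookup 154.156.240.2: bits 100110101001110011110 walk d0:H0→d1:-→d2:-→d3:-→d4:-→d5:-→d6:-→d7:-→d8:-→d9:-→d10:-→d11:-→d12:-→d13:-→d14:-→d15:-→d16:H0→d17:-→d18:-→d19:-→d20:-→d21:H0 -> H0
  - 154.156.240.0/21 clear@21
  add 27.115.198.130/32 -> H5 at depth 32
  add 154.128.0.0/11 -> H5 at depth 11
  add 0.0.0.0/0 -> H4 at depth 0
  add 154.156.245.16/28 -> H4 at depth 28

== LOOKUPS ==
["H4","H4","H3","H4","H4","H0","H5","H4","no-route","H0"]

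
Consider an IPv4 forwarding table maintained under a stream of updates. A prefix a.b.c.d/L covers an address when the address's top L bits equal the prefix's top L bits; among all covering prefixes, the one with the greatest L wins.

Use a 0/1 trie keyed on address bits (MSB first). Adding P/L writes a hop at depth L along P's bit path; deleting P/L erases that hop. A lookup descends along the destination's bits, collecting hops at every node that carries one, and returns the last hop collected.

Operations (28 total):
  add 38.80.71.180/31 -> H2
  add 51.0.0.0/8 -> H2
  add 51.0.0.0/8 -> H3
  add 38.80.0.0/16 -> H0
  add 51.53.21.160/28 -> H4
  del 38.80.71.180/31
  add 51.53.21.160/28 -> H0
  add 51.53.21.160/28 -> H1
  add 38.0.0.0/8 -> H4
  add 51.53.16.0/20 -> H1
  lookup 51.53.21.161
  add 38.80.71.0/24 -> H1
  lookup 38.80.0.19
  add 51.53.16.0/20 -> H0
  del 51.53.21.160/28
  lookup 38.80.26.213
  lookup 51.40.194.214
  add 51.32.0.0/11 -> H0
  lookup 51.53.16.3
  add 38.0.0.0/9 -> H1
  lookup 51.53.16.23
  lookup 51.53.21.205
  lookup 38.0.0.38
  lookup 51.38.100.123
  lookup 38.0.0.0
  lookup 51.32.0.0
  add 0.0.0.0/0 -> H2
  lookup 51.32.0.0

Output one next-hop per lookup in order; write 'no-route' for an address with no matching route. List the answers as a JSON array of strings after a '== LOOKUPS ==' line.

Apply in order:
  + 38.80.71.180/31 (H2) depth=31
  + 51.0.0.0/8 (H2) depth=8
  + 51.0.0.0/8 (H3) depth=8
  + 38.80.0.0/16 (H0) depth=16
  + 51.53.21.160/28 (H4) depth=28
  - 38.80.71.180/31 clear@31
  + 51.53.21.160/28 (H0) depth=28
  + 51.53.21.160/28 (H1) depth=28
  + 38.0.0.0/8 (H4) depth=8
  + 51.53.16.0/20 (H1) depth=20
  Q 51.53.21.161: descend 0011001100110101000101011010 ; hops seen [H3,H1,H1] ; pick H1
  + 38.80.71.0/24 (H1) depth=24
  Q 38.80.0.19: descend 00100110010100000 ; hops seen [H4,H0] ; pick H0
  + 51.53.16.0/20 (H0) depth=20
  - 51.53.21.160/28 clear@28
  Q 38.80.26.213: descend 00100110010100000 ; hops seen [H4,H0] ; pick H0
  Q 51.40.194.214: descend 00110011001 ; hops seen [H3] ; pick H3
  + 51.32.0.0/11 (H0) depth=11
  Q 51.53.16.3: descend 001100110011010100010 ; hops seen [H3,H0,H0] ; pick H0
  + 38.0.0.0/9 (H1) depth=9
  Q 51.53.16.23: descend 001100110011010100010 ; hops seen [H3,H0,H0] ; pick H0
  Q 51.53.21.205: descend 0011001100110101000101011 ; hops seen [H3,H0,H0] ; pick H0
  Q 38.0.0.38: descend 001001100 ; hops seen [H4,H1] ; pick H1
  Q 51.38.100.123: descend 00110011001 ; hops seen [H3,H0] ; pick H0
  Q 38.0.0.0: descend 001001100 ; hops seen [H4,H1] ; pick H1
  Q 51.32.0.0: descend 00110011001 ; hops seen [H3,H0] ; pick H0
  + 0.0.0.0/0 (H2) depth=0
  Q 51.32.0.0: descend 00110011001 ; hops seen [H2,H3,H0] ; pick H0

== LOOKUPS ==
["H1","H0","H0","H3","H0","H0","H0","H1","H0","H1","H0","H0"]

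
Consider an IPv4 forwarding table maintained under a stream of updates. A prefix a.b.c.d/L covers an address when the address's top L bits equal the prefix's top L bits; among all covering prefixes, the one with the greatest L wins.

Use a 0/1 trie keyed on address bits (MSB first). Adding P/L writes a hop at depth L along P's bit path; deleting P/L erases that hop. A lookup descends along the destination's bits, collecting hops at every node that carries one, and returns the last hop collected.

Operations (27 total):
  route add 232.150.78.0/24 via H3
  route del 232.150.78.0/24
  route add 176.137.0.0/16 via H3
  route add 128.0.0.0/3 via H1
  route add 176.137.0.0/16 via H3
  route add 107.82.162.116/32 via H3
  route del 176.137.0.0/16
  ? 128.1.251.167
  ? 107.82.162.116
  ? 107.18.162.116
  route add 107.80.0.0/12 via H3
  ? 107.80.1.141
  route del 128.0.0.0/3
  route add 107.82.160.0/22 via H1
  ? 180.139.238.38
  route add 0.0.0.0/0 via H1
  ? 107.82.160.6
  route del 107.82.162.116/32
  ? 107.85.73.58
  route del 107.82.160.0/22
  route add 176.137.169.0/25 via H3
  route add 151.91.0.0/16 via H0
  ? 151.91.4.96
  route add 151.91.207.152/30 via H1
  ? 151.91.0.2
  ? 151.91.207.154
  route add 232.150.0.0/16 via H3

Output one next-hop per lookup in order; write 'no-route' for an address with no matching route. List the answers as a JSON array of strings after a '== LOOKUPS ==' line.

Process each operation:
  + 232.150.78.0/24 (H3) depth=24
  del 232.150.78.0/24 (clear depth 24)
  + 176.137.0.0/16 (H3) depth=16
  + 128.0.0.0/3 (H1) depth=3
  + 176.137.0.0/16 (H3) depth=16
  + 107.82.162.116/32 (H3) depth=32
  del 176.137.0.0/16 (clear depth 16)
  ? 128.1.251.167  path d0:-→d1:-→d2:-→d3:H1  best=H1
  ? 107.82.162.116  path d0:-→d1:-→d2:-→d3:-→d4:-→d5:-→d6:-→d7:-→d8:-→d9:-→d10:-→d11:-→d12:-→d13:-→d14:-→d15:-→d16:-→d17:-→d18:-→d19:-→d20:-→d21:-→d22:-→d23:-→d24:-→d25:-→d26:-→d27:-→d28:-→d29:-→d30:-→d31:-→d32:H3  best=H3
  ? 107.18.162.116  path d0:-→d1:-→d2:-→d3:-→d4:-→d5:-→d6:-→d7:-→d8:-→d9:-  best=no-route
  + 107.80.0.0/12 (H3) depth=12
  ? 107.80.1.141  path d0:-→d1:-→d2:-→d3:-→d4:-→d5:-→d6:-→d7:-→d8:-→d9:-→d10:-→d11:-→d12:H3→d13:-→d14:-  best=H3
  del 128.0.0.0/3 (clear depth 3)
  + 107.82.160.0/22 (H1) depth=22
  ? 180.139.238.38  path d0:-→d1:-→d2:-→d3:-→d4:-→d5:-  best=no-route
  + 0.0.0.0/0 (H1) depth=0
  ? 107.82.160.6  path d0:H1→d1:-→d2:-→d3:-→d4:-→d5:-→d6:-→d7:-→d8:-→d9:-→d10:-→d11:-→d12:H3→d13:-→d14:-→d15:-→d16:-→d17:-→d18:-→d19:-→d20:-→d21:-→d22:H1  best=H1
  del 107.82.162.116/32 (clear depth 32)
  ? 107.85.73.58  path d0:H1→d1:-→d2:-→d3:-→d4:-→d5:-→d6:-→d7:-→d8:-→d9:-→d10:-→d11:-→d12:H3→d13:-  best=H3
  del 107.82.160.0/22 (clear depth 22)
  + 176.137.169.0/25 (H3) depth=25
  + 151.91.0.0/16 (H0) depth=16
  ? 151.91.4.96  path d0:H1→d1:-→d2:-→d3:-→d4:-→d5:-→d6:-→d7:-→d8:-→d9:-→d10:-→d11:-→d12:-→d13:-→d14:-→d15:-→d16:H0  best=H0
  + 151.91.207.152/30 (H1) depth=30
  ? 151.91.0.2  path d0:H1→d1:-→d2:-→d3:-→d4:-→d5:-→d6:-→d7:-→d8:-→d9:-→d10:-→d11:-→d12:-→d13:-→d14:-→d15:-→d16:H0  best=H0
  ? 151.91.207.154  path d0:H1→d1:-→d2:-→d3:-→d4:-→d5:-→d6:-→d7:-→d8:-→d9:-→d10:-→d11:-→d12:-→d13:-→d14:-→d15:-→d16:H0→d17:-→d18:-→d19:-→d20:-→d21:-→d22:-→d23:-→d24:-→d25:-→d26:-→d27:-→d28:-→d29:-→d30:H1  best=H1
  + 232.150.0.0/16 (H3) depth=16

== LOOKUPS ==
["H1","H3","no-route","H3","no-route","H1","H3","H0","H0","H1"]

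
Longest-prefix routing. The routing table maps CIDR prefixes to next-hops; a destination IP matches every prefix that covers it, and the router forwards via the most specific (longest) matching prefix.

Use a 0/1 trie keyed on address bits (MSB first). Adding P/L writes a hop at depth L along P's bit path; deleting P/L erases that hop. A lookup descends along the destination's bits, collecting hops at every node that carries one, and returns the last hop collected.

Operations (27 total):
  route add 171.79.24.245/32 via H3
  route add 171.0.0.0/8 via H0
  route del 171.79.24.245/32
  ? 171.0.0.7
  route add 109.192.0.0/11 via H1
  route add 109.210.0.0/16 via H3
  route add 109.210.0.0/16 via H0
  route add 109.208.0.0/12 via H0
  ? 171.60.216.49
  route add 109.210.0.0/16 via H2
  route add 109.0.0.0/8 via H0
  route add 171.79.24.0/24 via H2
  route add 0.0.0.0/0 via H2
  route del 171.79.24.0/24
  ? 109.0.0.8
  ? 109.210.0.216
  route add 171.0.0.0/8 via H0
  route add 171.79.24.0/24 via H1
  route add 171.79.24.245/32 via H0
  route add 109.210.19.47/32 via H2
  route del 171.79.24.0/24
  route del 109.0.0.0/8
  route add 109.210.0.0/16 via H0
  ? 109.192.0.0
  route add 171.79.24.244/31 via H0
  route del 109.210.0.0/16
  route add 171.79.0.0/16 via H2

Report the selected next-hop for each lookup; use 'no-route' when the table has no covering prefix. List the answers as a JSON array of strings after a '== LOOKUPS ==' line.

Trace:
  add 171.79.24.245/32 -> H3 at depth 32
  add 171.0.0.0/8 -> H0 at depth 8
  - 171.79.24.245/32 clear@32
  lookup 171.0.0.7: bits 101010110 walk d0:-→d1:-→d2:-→d3:-→d4:-→d5:-→d6:-→d7:-→d8:H0→d9:- -> H0
  add 109.192.0.0/11 -> H1 at depth 11
  add 109.210.0.0/16 -> H3 at depth 16
  add 109.210.0.0/16 -> H0 at depth 16
  add 109.208.0.0/12 -> H0 at depth 12
  lookup 171.60.216.49: bits 101010110 walk d0:-→d1:-→d2:-→d3:-→d4:-→d5:-→d6:-→d7:-→d8:H0→d9:- -> H0
  add 109.210.0.0/16 -> H2 at depth 16
  add 109.0.0.0/8 -> H0 at depth 8
  add 171.79.24.0/24 -> H2 at depth 24
  add 0.0.0.0/0 -> H2 at depth 0
  - 171.79.24.0/24 clear@24
  lookup 109.0.0.8: bits 01101101 walk d0:H2→d1:-→d2:-→d3:-→d4:-→d5:-→d6:-→d7:-→d8:H0 -> H0
  lookup 109.210.0.216: bits 0110110111010010 walk d0:H2→d1:-→d2:-→d3:-→d4:-→d5:-→d6:-→d7:-→d8:H0→d9:-→d10:-→d11:H1→d12:H0→d13:-→d14:-→d15:-→d16:H2 -> H2
  add 171.0.0.0/8 -> H0 at depth 8
  add 171.79.24.0/24 -> H1 at depth 24
  add 171.79.24.245/32 -> H0 at depth 32
  add 109.210.19.47/32 -> H2 at depth 32
  - 171.79.24.0/24 clear@24
  - 109.0.0.0/8 clear@8
  add 109.210.0.0/16 -> H0 at depth 16
  lookup 109.192.0.0: bits 01101101110 walk d0:H2→d1:-→d2:-→d3:-→d4:-→d5:-→d6:-→d7:-→d8:-→d9:-→d10:-→d11:H1 -> H1
  add 171.79.24.244/31 -> H0 at depth 31
  - 109.210.0.0/16 clear@16
  add 171.79.0.0/16 -> H2 at depth 16

== LOOKUPS ==
["H0","H0","H0","H2","H1"]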